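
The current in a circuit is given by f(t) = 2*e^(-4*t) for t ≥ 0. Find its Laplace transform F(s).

L{2} = 2/s.
By the first shifting theorem, multiplying by e^(-4t) replaces s with s + 4.

F(s) = 2/(s + 4)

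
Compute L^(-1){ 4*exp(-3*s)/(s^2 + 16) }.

The factor e^(-3s) signals a time shift by c = 3 (second shifting theorem).
L{sin(4t)} = 4/(s^2 + 16), so L^-1{4/(s^2 + 16)} = sin(4*t).
Hence the inverse is u(t - 3) times that function evaluated at t - 3.

Heaviside(t - 3)*(sin(4*t - 12))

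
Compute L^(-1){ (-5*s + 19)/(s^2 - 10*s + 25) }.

Factor the denominator: s^2 - 10*s + 25 = (s - 5)^2.
Partial fraction decomposition gives [-5/(s - 5)] + [-6/(s - 5)^2].
Invert each term: -5/(s - 5) ↔ -5e^(5t); -6/(s - 5)^2 ↔ -6t·e^(5t).

-6*t*exp(5*t) - 5*exp(5*t)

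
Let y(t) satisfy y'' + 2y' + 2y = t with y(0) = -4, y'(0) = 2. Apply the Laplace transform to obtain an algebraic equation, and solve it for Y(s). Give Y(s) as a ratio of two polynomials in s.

Apply the Laplace transform to the equation.
With L{y''} = s^2 Y - s·y(0) - y'(0) and L{y'} = sY - y(0), with y(0) = -4, y'(0) = 2: the LHS transforms to (s^2 + 2*s + 2)Y - (-4*s - 6).
The right side is L{t} = s^(-2).
So (s^2 + 2*s + 2)Y = s^(-2) + (-4*s - 6).
Isolate Y and clear denominators.

Y(s) = (-4*s^3 - 6*s^2 + 1)/(s^4 + 2*s^3 + 2*s^2)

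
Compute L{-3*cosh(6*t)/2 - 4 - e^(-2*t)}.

-3*s/(2*(s^2 - 36)) - 1/(s + 2) - 4/s

The transform is linear, so treat each term independently.
(-3/2)·[L{cosh(6t)} = s/(s^2 - 36)]; L{-4} = -4/s; (-1)·[L{e^(-2t)} = 1/(s + 2)].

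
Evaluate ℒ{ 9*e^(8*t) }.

9/(s - 8)

L{9} = 9/s.
By the first shifting theorem, multiplying by e^(8t) replaces s with s - 8.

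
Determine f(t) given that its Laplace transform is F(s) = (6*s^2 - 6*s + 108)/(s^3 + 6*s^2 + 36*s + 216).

f(t) = -2*sin(6*t) + cos(6*t) + 5*exp(-6*t)

Factor the denominator: s^3 + 6*s^2 + 36*s + 216 = (s + 6)*(s^2 + 36).
Partial fraction decomposition gives [5/(s + 6)] + [s/(s^2 + 36)] + [-12/(s^2 + 36)].
Invert each term: 5/(s + 6) ↔ 5e^(-6t); 1·s/(s^2 + 36) ↔ cos(6t); -2·6/(s^2 + 36) ↔ -2sin(6t).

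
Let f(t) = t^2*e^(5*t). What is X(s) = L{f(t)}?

X(s) = 2/(s - 5)^3

L{e^(5t)} = 1/(s - 5).
Then apply L{t^2·g(t)} = (-1)^2 d^2/ds^2[G(s)] with G(s) = 1/(s - 5):
differentiating 2 times and applying the sign gives 2/(s - 5)^3.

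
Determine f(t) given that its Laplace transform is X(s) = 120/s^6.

Since L{t^5} = 5!/s^6 = 120/s^6, the inverse is t^5.

f(t) = t^5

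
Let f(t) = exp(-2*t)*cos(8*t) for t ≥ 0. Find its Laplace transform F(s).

L{cos(8t)} = s/(s^2 + 64).
By the first shifting theorem, multiplying by e^(-2t) replaces s with s + 2.

F(s) = (s + 2)/((s + 2)^2 + 64)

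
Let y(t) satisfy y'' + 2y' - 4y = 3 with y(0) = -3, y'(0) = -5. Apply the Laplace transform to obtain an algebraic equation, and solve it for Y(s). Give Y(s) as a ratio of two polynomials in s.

Y(s) = (-3*s^2 - 11*s + 3)/(s^3 + 2*s^2 - 4*s)

Laplace-transform each side.
With L{y''} = s^2 Y - s·y(0) - y'(0) and L{y'} = sY - y(0), with y(0) = -3, y'(0) = -5: the LHS transforms to (s^2 + 2*s - 4)Y - (-3*s - 11).
The right side is L{3} = 3/s.
So (s^2 + 2*s - 4)Y = 3/s + (-3*s - 11).
Divide through and combine into a single rational function.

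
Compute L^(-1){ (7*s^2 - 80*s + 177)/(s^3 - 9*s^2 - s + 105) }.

Factor the denominator: s^3 - 9*s^2 - s + 105 = (s - 7)*(s - 5)*(s + 3).
Partial fraction decomposition gives [-2/(s - 7)] + [6/(s + 3)] + [3/(s - 5)].
Invert each term: -2/(s - 7) ↔ -2e^(7t); 6/(s + 3) ↔ 6e^(-3t); 3/(s - 5) ↔ 3e^(5t).

-2*exp(7*t) + 3*exp(5*t) + 6*exp(-3*t)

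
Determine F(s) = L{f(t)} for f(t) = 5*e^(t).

L{5} = 5/s.
By the first shifting theorem, multiplying by e^(t) replaces s with s - 1.

F(s) = 5/(s - 1)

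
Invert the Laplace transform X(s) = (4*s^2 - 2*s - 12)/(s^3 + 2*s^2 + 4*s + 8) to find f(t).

Factor the denominator: s^3 + 2*s^2 + 4*s + 8 = (s + 2)*(s^2 + 4).
Partial fraction decomposition gives [1/(s + 2)] + [3*s/(s^2 + 4)] + [-8/(s^2 + 4)].
Invert each term: 1/(s + 2) ↔ e^(-2t); 3·s/(s^2 + 4) ↔ 3cos(2t); -4·2/(s^2 + 4) ↔ -4sin(2t).

f(t) = -4*sin(2*t) + 3*cos(2*t) + exp(-2*t)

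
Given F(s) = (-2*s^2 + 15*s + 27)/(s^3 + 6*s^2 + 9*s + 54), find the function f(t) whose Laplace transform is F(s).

f(t) = 3*sin(3*t) + cos(3*t) - 3*exp(-6*t)

Factor the denominator: s^3 + 6*s^2 + 9*s + 54 = (s + 6)*(s^2 + 9).
Partial fraction decomposition gives [-3/(s + 6)] + [s/(s^2 + 9)] + [9/(s^2 + 9)].
Invert each term: -3/(s + 6) ↔ -3e^(-6t); 1·s/(s^2 + 9) ↔ cos(3t); 3·3/(s^2 + 9) ↔ 3sin(3t).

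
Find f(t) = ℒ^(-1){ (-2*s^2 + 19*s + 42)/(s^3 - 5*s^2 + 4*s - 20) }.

f(t) = 3*exp(5*t) - 3*sin(2*t) - 5*cos(2*t)

Factor the denominator: s^3 - 5*s^2 + 4*s - 20 = (s - 5)*(s^2 + 4).
Partial fraction decomposition gives [3/(s - 5)] + [-5*s/(s^2 + 4)] + [-6/(s^2 + 4)].
Invert each term: 3/(s - 5) ↔ 3e^(5t); -5·s/(s^2 + 4) ↔ -5cos(2t); -3·2/(s^2 + 4) ↔ -3sin(2t).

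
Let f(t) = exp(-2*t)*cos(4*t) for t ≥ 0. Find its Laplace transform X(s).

L{cos(4t)} = s/(s^2 + 16).
By the first shifting theorem, multiplying by e^(-2t) replaces s with s + 2.

X(s) = (s + 2)/((s + 2)^2 + 16)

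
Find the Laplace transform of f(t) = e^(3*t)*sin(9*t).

9/((s - 3)^2 + 81)

L{sin(9t)} = 9/(s^2 + 81).
By the first shifting theorem, multiplying by e^(3t) replaces s with s - 3.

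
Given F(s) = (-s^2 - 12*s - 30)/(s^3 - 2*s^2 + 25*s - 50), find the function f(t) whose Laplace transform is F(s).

f(t) = -2*exp(2*t) - 2*sin(5*t) + cos(5*t)

Factor the denominator: s^3 - 2*s^2 + 25*s - 50 = (s - 2)*(s^2 + 25).
Partial fraction decomposition gives [-2/(s - 2)] + [s/(s^2 + 25)] + [-10/(s^2 + 25)].
Invert each term: -2/(s - 2) ↔ -2e^(2t); 1·s/(s^2 + 25) ↔ cos(5t); -2·5/(s^2 + 25) ↔ -2sin(5t).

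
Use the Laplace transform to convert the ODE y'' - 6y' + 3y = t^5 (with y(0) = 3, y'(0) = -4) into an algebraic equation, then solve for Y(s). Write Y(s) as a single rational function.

Y(s) = (3*s^7 - 22*s^6 + 120)/(s^8 - 6*s^7 + 3*s^6)

Transform both sides with L{·}.
Using L{y''} = s^2 Y - s·y(0) - y'(0) and L{y'} = sY - y(0), with y(0) = 3, y'(0) = -4, the left side becomes (s^2 - 6*s + 3)Y - (3*s - 22).
The right side is L{t^5} = 120/s^6.
So (s^2 - 6*s + 3)Y = 120/s^6 + (3*s - 22).
Solve for Y(s) and write it as one ratio of polynomials.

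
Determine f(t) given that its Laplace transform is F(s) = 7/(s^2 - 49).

f(t) = sinh(7*t)

Since L{sinh(7t)} = 7/(s^2 - 49), the inverse is sinh(7*t).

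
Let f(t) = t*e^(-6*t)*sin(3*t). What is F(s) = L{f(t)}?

L{sin(3t)} = 3/(s^2 + 9).
Multiplying by e^(-6t) shifts s → s + 6, so L{e^(-6*t)*sin(3*t)} = 3/((s + 6)^2 + 9).
Then apply L{t·g(t)} = -d/ds[G(s)] with G(s) = 3/((s + 6)^2 + 9):
differentiating 1 time and applying the sign gives 6*(s + 6)/(s^2 + 12*s + 45)^2.

F(s) = 6*(s + 6)/(s^2 + 12*s + 45)^2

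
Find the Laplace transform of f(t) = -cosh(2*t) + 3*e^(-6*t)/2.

-s/(s^2 - 4) + 3/(2*(s + 6))

The transform is linear, so treat each term independently.
(3/2)·[L{e^(-6t)} = 1/(s + 6)]; (-1)·[L{cosh(2t)} = s/(s^2 - 4)].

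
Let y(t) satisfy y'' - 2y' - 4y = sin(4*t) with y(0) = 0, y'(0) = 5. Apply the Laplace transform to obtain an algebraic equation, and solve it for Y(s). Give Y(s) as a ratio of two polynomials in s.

Y(s) = (5*s^2 + 84)/(s^4 - 2*s^3 + 12*s^2 - 32*s - 64)

Apply the Laplace transform to the equation.
With L{y''} = s^2 Y - s·y(0) - y'(0) and L{y'} = sY - y(0), with y(0) = 0, y'(0) = 5: the LHS transforms to (s^2 - 2*s - 4)Y - (5).
The right side is L{sin(4*t)} = 4/(s^2 + 16).
So (s^2 - 2*s - 4)Y = 4/(s^2 + 16) + (5).
Isolate Y and clear denominators.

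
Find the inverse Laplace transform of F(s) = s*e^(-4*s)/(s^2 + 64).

Heaviside(t - 4)*(cos(8*t - 32))

The factor e^(-4s) signals a time shift by c = 4 (second shifting theorem).
L{cos(8t)} = s/(s^2 + 64), so L^-1{s/(s^2 + 64)} = cos(8*t).
Hence the inverse is u(t - 4) times that function evaluated at t - 4.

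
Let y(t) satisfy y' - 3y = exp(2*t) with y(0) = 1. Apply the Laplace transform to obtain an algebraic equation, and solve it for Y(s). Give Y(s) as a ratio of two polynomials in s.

Y(s) = (s - 1)/(s^2 - 5*s + 6)

Transform both sides with L{·}.
Using L{y'} = sY - y(0) = sY - 1, the left side becomes (s - 3)Y - (1).
The right side is L{exp(2*t)} = 1/(s - 2).
So (s - 3)Y = 1/(s - 2) + (1).
Solve for Y(s) and write it as one ratio of polynomials.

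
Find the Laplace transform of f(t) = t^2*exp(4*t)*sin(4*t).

L{sin(4t)} = 4/(s^2 + 16).
Multiplying by e^(4t) shifts s → s - 4, so L{exp(4*t)*sin(4*t)} = 4/((s - 4)^2 + 16).
Then apply L{t^2·g(t)} = (-1)^2 d^2/ds^2[G(s)] with G(s) = 4/((s - 4)^2 + 16):
differentiating 2 times and applying the sign gives 8*(3*s^2 - 24*s + 32)/(s^2 - 8*s + 32)^3.

8*(3*s^2 - 24*s + 32)/(s^2 - 8*s + 32)^3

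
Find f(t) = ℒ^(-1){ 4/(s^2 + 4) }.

f(t) = 2*sin(2*t)

Since L{sin(2t)} = 2/(s^2 + 4), the inverse is sin(2*t), scaled by 2.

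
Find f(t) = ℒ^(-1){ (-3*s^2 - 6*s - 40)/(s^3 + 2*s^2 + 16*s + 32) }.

Factor the denominator: s^3 + 2*s^2 + 16*s + 32 = (s + 2)*(s^2 + 16).
Partial fraction decomposition gives [-2/(s + 2)] + [-s/(s^2 + 16)] + [-4/(s^2 + 16)].
Invert each term: -2/(s + 2) ↔ -2e^(-2t); -1·s/(s^2 + 16) ↔ -cos(4t); -1·4/(s^2 + 16) ↔ -sin(4t).

f(t) = -sin(4*t) - cos(4*t) - 2*exp(-2*t)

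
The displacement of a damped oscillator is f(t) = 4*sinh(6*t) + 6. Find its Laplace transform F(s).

By linearity of the Laplace transform, transform each term separately.
(4)·[L{sinh(6t)} = 6/(s^2 - 36)]; L{6} = 6/s.

F(s) = 24/(s^2 - 36) + 6/s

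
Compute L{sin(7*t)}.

L{sin(7t)} = 7/(s^2 + 49).

7/(s^2 + 49)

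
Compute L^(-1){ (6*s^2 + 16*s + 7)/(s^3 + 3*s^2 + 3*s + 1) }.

Factor the denominator: s^3 + 3*s^2 + 3*s + 1 = (s + 1)^3.
Partial fraction decomposition gives [6/(s + 1)] + [4/(s + 1)^2] + [-3/(s + 1)^3].
Invert each term: 6/(s + 1) ↔ 6e^(-t); 4/(s + 1)^2 ↔ 4t·e^(-t); -3/(s + 1)^3 ↔ (-3/2)t^2·e^(-t).

-3*t^2*exp(-t)/2 + 4*t*exp(-t) + 6*exp(-t)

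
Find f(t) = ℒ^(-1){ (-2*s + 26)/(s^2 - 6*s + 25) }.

f(t) = 5*exp(3*t)*sin(4*t) - 2*exp(3*t)*cos(4*t)

Complete the square in the denominator: s^2 - 6*s + 25 = (s - 3)^2 + 4^2.
Split the numerator to match: -2*s + 26 = -2·(s - 3) + 5·4.
Invert each term: -2·(s - 3)/((s - 3)^2 + 16) ↔ -2e^(3t)cos(4t); 5·4/((s - 3)^2 + 16) ↔ 5e^(3t)sin(4t).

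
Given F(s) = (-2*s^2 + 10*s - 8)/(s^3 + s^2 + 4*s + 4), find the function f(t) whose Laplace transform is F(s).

f(t) = 4*sin(2*t) + 2*cos(2*t) - 4*exp(-t)

Factor the denominator: s^3 + s^2 + 4*s + 4 = (s + 1)*(s^2 + 4).
Partial fraction decomposition gives [-4/(s + 1)] + [2*s/(s^2 + 4)] + [8/(s^2 + 4)].
Invert each term: -4/(s + 1) ↔ -4e^(-t); 2·s/(s^2 + 4) ↔ 2cos(2t); 4·2/(s^2 + 4) ↔ 4sin(2t).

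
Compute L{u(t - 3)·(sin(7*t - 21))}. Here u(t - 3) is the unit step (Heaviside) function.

7*exp(-3*s)/(s^2 + 49)

By the second shifting theorem, L{u(t - c)·g(t - c)} = e^(-cs)·G(s) with c = 3 and G(s) = L{g(t)}.
L{sin(7t)} = 7/(s^2 + 49).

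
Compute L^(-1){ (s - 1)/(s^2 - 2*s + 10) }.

exp(t)*cos(3*t)

Rewrite the denominator: s^2 - 2*s + 10 = (s - 1)^2 + 9.
The form in (s - 1) signals a first-shifting-theorem factor e^(t).
Since L{cos(3t)} = s/(s^2 + 9), the inverse is exp(t)*cos(3*t).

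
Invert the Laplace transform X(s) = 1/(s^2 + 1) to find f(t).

f(t) = sin(t)

Since L{sin(t)} = 1/(s^2 + 1), the inverse is sin(t).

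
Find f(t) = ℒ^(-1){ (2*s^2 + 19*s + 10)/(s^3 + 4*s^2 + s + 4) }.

Factor the denominator: s^3 + 4*s^2 + s + 4 = (s + 4)*(s^2 + 1).
Partial fraction decomposition gives [-2/(s + 4)] + [4*s/(s^2 + 1)] + [3/(s^2 + 1)].
Invert each term: -2/(s + 4) ↔ -2e^(-4t); 4·s/(s^2 + 1) ↔ 4cos(t); 3·1/(s^2 + 1) ↔ 3sin(t).

f(t) = 3*sin(t) + 4*cos(t) - 2*exp(-4*t)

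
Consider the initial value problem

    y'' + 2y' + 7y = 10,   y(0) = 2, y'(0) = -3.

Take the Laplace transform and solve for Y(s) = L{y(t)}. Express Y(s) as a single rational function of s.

Y(s) = (2*s^2 + s + 10)/(s^3 + 2*s^2 + 7*s)

Apply the Laplace transform to the equation.
With L{y''} = s^2 Y - s·y(0) - y'(0) and L{y'} = sY - y(0), with y(0) = 2, y'(0) = -3: the LHS transforms to (s^2 + 2*s + 7)Y - (2*s + 1).
The right side is L{10} = 10/s.
So (s^2 + 2*s + 7)Y = 10/s + (2*s + 1).
Isolate Y and clear denominators.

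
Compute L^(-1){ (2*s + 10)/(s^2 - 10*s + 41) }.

5*exp(5*t)*sin(4*t) + 2*exp(5*t)*cos(4*t)

Complete the square in the denominator: s^2 - 10*s + 41 = (s - 5)^2 + 4^2.
Split the numerator to match: 2*s + 10 = 2·(s - 5) + 5·4.
Invert each term: 2·(s - 5)/((s - 5)^2 + 16) ↔ 2e^(5t)cos(4t); 5·4/((s - 5)^2 + 16) ↔ 5e^(5t)sin(4t).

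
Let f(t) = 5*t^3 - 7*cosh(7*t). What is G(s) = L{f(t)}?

By linearity of the Laplace transform, transform each term separately.
(5)·[L{t^3} = 3!/s^4 = 6/s^4]; (-7)·[L{cosh(7t)} = s/(s^2 - 49)].

G(s) = -7*s/(s^2 - 49) + 30/s^4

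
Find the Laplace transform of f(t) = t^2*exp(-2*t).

L{e^(-2t)} = 1/(s + 2).
Then apply L{t^2·g(t)} = (-1)^2 d^2/ds^2[H(s)] with H(s) = 1/(s + 2):
differentiating 2 times and applying the sign gives 2/(s + 2)^3.

2/(s + 2)^3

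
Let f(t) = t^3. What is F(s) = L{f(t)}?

L{t^3} = 3!/s^4 = 6/s^4.

F(s) = 6/s^4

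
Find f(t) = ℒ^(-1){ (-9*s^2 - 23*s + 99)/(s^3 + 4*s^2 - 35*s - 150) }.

f(t) = t*exp(-5*t) - 3*exp(6*t) - 6*exp(-5*t)

Factor the denominator: s^3 + 4*s^2 - 35*s - 150 = (s - 6)*(s + 5)^2.
Partial fraction decomposition gives [-6/(s + 5)] + [(s + 5)^(-2)] + [-3/(s - 6)].
Invert each term: -6/(s + 5) ↔ -6e^(-5t); 1/(s + 5)^2 ↔ t·e^(-5t); -3/(s - 6) ↔ -3e^(6t).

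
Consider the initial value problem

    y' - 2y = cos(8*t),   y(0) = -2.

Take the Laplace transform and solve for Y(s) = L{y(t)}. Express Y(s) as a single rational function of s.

Y(s) = (-2*s^2 + s - 128)/(s^3 - 2*s^2 + 64*s - 128)

Apply the Laplace transform to the equation.
The derivative rules (L{y'} = sY - y(0) = sY - (-2)) turn the left side into (s - 2)Y - (-2).
The right side is L{cos(8*t)} = s/(s^2 + 64).
So (s - 2)Y = s/(s^2 + 64) + (-2).
Isolate Y and clear denominators.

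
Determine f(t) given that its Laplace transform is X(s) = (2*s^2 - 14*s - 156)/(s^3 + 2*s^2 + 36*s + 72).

Factor the denominator: s^3 + 2*s^2 + 36*s + 72 = (s + 2)*(s^2 + 36).
Partial fraction decomposition gives [-3/(s + 2)] + [5*s/(s^2 + 36)] + [-24/(s^2 + 36)].
Invert each term: -3/(s + 2) ↔ -3e^(-2t); 5·s/(s^2 + 36) ↔ 5cos(6t); -4·6/(s^2 + 36) ↔ -4sin(6t).

f(t) = -4*sin(6*t) + 5*cos(6*t) - 3*exp(-2*t)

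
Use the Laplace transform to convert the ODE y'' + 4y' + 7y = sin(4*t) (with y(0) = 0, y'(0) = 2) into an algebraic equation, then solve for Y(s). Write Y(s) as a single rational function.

Transform both sides with L{·}.
With L{y''} = s^2 Y - s·y(0) - y'(0) and L{y'} = sY - y(0), with y(0) = 0, y'(0) = 2: the LHS transforms to (s^2 + 4*s + 7)Y - (2).
The right side is L{sin(4*t)} = 4/(s^2 + 16).
So (s^2 + 4*s + 7)Y = 4/(s^2 + 16) + (2).
Isolate Y and clear denominators.

Y(s) = (2*s^2 + 36)/(s^4 + 4*s^3 + 23*s^2 + 64*s + 112)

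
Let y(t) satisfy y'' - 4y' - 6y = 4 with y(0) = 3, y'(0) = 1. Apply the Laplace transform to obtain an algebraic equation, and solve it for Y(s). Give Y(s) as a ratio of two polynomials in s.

Transform both sides with L{·}.
Using L{y''} = s^2 Y - s·y(0) - y'(0) and L{y'} = sY - y(0), with y(0) = 3, y'(0) = 1, the left side becomes (s^2 - 4*s - 6)Y - (3*s - 11).
The right side is L{4} = 4/s.
So (s^2 - 4*s - 6)Y = 4/s + (3*s - 11).
Isolate Y and clear denominators.

Y(s) = (3*s^2 - 11*s + 4)/(s^3 - 4*s^2 - 6*s)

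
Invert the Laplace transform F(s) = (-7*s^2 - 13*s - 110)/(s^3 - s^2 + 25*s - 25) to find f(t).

Factor the denominator: s^3 - s^2 + 25*s - 25 = (s - 1)*(s^2 + 25).
Partial fraction decomposition gives [-5/(s - 1)] + [-2*s/(s^2 + 25)] + [-15/(s^2 + 25)].
Invert each term: -5/(s - 1) ↔ -5e^(t); -2·s/(s^2 + 25) ↔ -2cos(5t); -3·5/(s^2 + 25) ↔ -3sin(5t).

f(t) = -5*exp(t) - 3*sin(5*t) - 2*cos(5*t)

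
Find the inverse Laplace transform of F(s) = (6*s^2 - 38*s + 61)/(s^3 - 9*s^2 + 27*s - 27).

Factor the denominator: s^3 - 9*s^2 + 27*s - 27 = (s - 3)^3.
Partial fraction decomposition gives [6/(s - 3)] + [-2/(s - 3)^2] + [(s - 3)^(-3)].
Invert each term: 6/(s - 3) ↔ 6e^(3t); -2/(s - 3)^2 ↔ -2t·e^(3t); 1/(s - 3)^3 ↔ (1/2)t^2·e^(3t).

t^2*exp(3*t)/2 - 2*t*exp(3*t) + 6*exp(3*t)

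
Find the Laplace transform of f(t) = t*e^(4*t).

L{e^(4t)} = 1/(s - 4).
Then apply L{t·g(t)} = -d/ds[H(s)] with H(s) = 1/(s - 4):
differentiating 1 time and applying the sign gives (s - 4)^(-2).

(s - 4)^(-2)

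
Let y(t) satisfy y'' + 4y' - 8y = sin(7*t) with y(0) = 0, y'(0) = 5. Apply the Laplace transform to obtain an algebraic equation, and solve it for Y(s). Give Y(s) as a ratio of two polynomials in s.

Take the Laplace transform of both sides.
Using L{y''} = s^2 Y - s·y(0) - y'(0) and L{y'} = sY - y(0), with y(0) = 0, y'(0) = 5, the left side becomes (s^2 + 4*s - 8)Y - (5).
The right side is L{sin(7*t)} = 7/(s^2 + 49).
So (s^2 + 4*s - 8)Y = 7/(s^2 + 49) + (5).
Isolate Y and clear denominators.

Y(s) = (5*s^2 + 252)/(s^4 + 4*s^3 + 41*s^2 + 196*s - 392)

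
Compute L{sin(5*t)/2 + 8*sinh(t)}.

5/(2*(s^2 + 25)) + 8/(s^2 - 1)

The transform is linear, so treat each term independently.
(1/2)·[L{sin(5t)} = 5/(s^2 + 25)]; (8)·[L{sinh(t)} = 1/(s^2 - 1)].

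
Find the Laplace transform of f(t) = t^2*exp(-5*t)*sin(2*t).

4*(3*s^2 + 30*s + 71)/(s^2 + 10*s + 29)^3

L{sin(2t)} = 2/(s^2 + 4).
Multiplying by e^(-5t) shifts s → s + 5, so L{exp(-5*t)*sin(2*t)} = 2/((s + 5)^2 + 4).
Then apply L{t^2·g(t)} = (-1)^2 d^2/ds^2[H(s)] with H(s) = 2/((s + 5)^2 + 4):
differentiating 2 times and applying the sign gives 4*(3*s^2 + 30*s + 71)/(s^2 + 10*s + 29)^3.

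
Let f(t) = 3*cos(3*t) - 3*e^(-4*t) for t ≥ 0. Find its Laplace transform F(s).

F(s) = 3*s/(s^2 + 9) - 3/(s + 4)

By linearity of the Laplace transform, transform each term separately.
(3)·[L{cos(3t)} = s/(s^2 + 9)]; (-3)·[L{e^(-4t)} = 1/(s + 4)].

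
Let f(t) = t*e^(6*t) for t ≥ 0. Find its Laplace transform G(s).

G(s) = (s - 6)^(-2)

L{t} = 1!/s^2 = 1/s^2.
By the first shifting theorem, multiplying by e^(6t) replaces s with s - 6.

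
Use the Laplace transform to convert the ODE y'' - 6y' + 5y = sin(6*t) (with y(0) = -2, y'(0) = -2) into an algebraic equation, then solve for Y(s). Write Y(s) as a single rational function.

Y(s) = (-2*s^3 + 10*s^2 - 72*s + 366)/(s^4 - 6*s^3 + 41*s^2 - 216*s + 180)

Take the Laplace transform of both sides.
With L{y''} = s^2 Y - s·y(0) - y'(0) and L{y'} = sY - y(0), with y(0) = -2, y'(0) = -2: the LHS transforms to (s^2 - 6*s + 5)Y - (-2*s + 10).
The right side is L{sin(6*t)} = 6/(s^2 + 36).
So (s^2 - 6*s + 5)Y = 6/(s^2 + 36) + (-2*s + 10).
Solve for Y(s) and write it as one ratio of polynomials.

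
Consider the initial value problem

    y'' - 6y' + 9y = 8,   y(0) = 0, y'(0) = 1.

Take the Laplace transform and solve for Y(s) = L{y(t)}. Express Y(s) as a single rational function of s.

Apply the Laplace transform to the equation.
Using L{y''} = s^2 Y - s·y(0) - y'(0) and L{y'} = sY - y(0), with y(0) = 0, y'(0) = 1, the left side becomes (s^2 - 6*s + 9)Y - (1).
The right side is L{8} = 8/s.
So (s^2 - 6*s + 9)Y = 8/s + (1).
Divide through and combine into a single rational function.

Y(s) = (s + 8)/(s^3 - 6*s^2 + 9*s)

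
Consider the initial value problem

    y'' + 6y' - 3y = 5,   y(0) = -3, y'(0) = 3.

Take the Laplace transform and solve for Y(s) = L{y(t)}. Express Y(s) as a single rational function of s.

Y(s) = (-3*s^2 - 15*s + 5)/(s^3 + 6*s^2 - 3*s)

Apply the Laplace transform to the equation.
Using L{y''} = s^2 Y - s·y(0) - y'(0) and L{y'} = sY - y(0), with y(0) = -3, y'(0) = 3, the left side becomes (s^2 + 6*s - 3)Y - (-3*s - 15).
The right side is L{5} = 5/s.
So (s^2 + 6*s - 3)Y = 5/s + (-3*s - 15).
Divide through and combine into a single rational function.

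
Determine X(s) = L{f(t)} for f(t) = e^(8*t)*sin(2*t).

X(s) = 2/((s - 8)^2 + 4)

L{sin(2t)} = 2/(s^2 + 4).
By the first shifting theorem, multiplying by e^(8t) replaces s with s - 8.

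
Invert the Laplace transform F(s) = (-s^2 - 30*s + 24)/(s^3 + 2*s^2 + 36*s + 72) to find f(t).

f(t) = -4*sin(6*t) - 3*cos(6*t) + 2*exp(-2*t)

Factor the denominator: s^3 + 2*s^2 + 36*s + 72 = (s + 2)*(s^2 + 36).
Partial fraction decomposition gives [2/(s + 2)] + [-3*s/(s^2 + 36)] + [-24/(s^2 + 36)].
Invert each term: 2/(s + 2) ↔ 2e^(-2t); -3·s/(s^2 + 36) ↔ -3cos(6t); -4·6/(s^2 + 36) ↔ -4sin(6t).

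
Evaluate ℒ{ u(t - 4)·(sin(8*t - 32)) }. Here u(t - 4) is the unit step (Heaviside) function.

8*exp(-4*s)/(s^2 + 64)

By the second shifting theorem, L{u(t - c)·g(t - c)} = e^(-cs)·H(s) with c = 4 and H(s) = L{g(t)}.
L{sin(8t)} = 8/(s^2 + 64).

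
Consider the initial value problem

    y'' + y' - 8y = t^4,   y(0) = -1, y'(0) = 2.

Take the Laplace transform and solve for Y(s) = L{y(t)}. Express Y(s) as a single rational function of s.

Y(s) = (-s^6 + s^5 + 24)/(s^7 + s^6 - 8*s^5)

Apply the Laplace transform to the equation.
Using L{y''} = s^2 Y - s·y(0) - y'(0) and L{y'} = sY - y(0), with y(0) = -1, y'(0) = 2, the left side becomes (s^2 + s - 8)Y - (-s + 1).
The right side is L{t^4} = 24/s^5.
So (s^2 + s - 8)Y = 24/s^5 + (-s + 1).
Solve for Y(s) and write it as one ratio of polynomials.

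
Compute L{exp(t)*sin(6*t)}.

6/((s - 1)^2 + 36)

L{sin(6t)} = 6/(s^2 + 36).
By the first shifting theorem, multiplying by e^(t) replaces s with s - 1.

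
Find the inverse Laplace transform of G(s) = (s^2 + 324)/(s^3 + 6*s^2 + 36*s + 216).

4*sin(6*t) - 4*cos(6*t) + 5*exp(-6*t)

Factor the denominator: s^3 + 6*s^2 + 36*s + 216 = (s + 6)*(s^2 + 36).
Partial fraction decomposition gives [5/(s + 6)] + [-4*s/(s^2 + 36)] + [24/(s^2 + 36)].
Invert each term: 5/(s + 6) ↔ 5e^(-6t); -4·s/(s^2 + 36) ↔ -4cos(6t); 4·6/(s^2 + 36) ↔ 4sin(6t).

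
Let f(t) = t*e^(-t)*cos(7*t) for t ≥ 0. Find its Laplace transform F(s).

F(s) = (s - 6)*(s + 8)/(s^2 + 2*s + 50)^2

L{cos(7t)} = s/(s^2 + 49).
Multiplying by e^(-t) shifts s → s + 1, so L{e^(-t)*cos(7*t)} = (s + 1)/((s + 1)^2 + 49).
Then apply L{t·g(t)} = -d/ds[G(s)] with G(s) = (s + 1)/((s + 1)^2 + 49):
differentiating 1 time and applying the sign gives (s - 6)*(s + 8)/(s^2 + 2*s + 50)^2.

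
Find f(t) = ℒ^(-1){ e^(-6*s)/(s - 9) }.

f(t) = Heaviside(t - 6)*(exp(9*t - 54))

The factor e^(-6s) signals a time shift by c = 6 (second shifting theorem).
L{e^(9t)} = 1/(s - 9), so L^-1{1/(s - 9)} = e^(9*t).
Hence the inverse is u(t - 6) times that function evaluated at t - 6.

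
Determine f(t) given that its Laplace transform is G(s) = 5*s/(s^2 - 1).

Since L{cosh(t)} = s/(s^2 - 1), the inverse is cosh(t), scaled by 5.

f(t) = 5*cosh(t)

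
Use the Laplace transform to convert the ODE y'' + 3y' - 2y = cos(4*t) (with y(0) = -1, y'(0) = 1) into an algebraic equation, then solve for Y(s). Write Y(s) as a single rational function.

Y(s) = (-s^3 - 2*s^2 - 15*s - 32)/(s^4 + 3*s^3 + 14*s^2 + 48*s - 32)

Transform both sides with L{·}.
With L{y''} = s^2 Y - s·y(0) - y'(0) and L{y'} = sY - y(0), with y(0) = -1, y'(0) = 1: the LHS transforms to (s^2 + 3*s - 2)Y - (-s - 2).
The right side is L{cos(4*t)} = s/(s^2 + 16).
So (s^2 + 3*s - 2)Y = s/(s^2 + 16) + (-s - 2).
Divide through and combine into a single rational function.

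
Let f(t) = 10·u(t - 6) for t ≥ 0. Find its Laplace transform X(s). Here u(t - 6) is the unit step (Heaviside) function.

X(s) = 10*exp(-6*s)/s

By the second shifting theorem, L{u(t - c)·g(t - c)} = e^(-cs)·G(s) with c = 6 and G(s) = L{g(t)}.
L{10} = 10/s.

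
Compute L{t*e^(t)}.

(s - 1)^(-2)

L{e^(t)} = 1/(s - 1).
Then apply L{t·g(t)} = -d/ds[G(s)] with G(s) = 1/(s - 1):
differentiating 1 time and applying the sign gives (s - 1)^(-2).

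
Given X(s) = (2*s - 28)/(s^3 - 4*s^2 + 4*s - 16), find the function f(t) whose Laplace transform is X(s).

f(t) = -exp(4*t) + 3*sin(2*t) + cos(2*t)

Factor the denominator: s^3 - 4*s^2 + 4*s - 16 = (s - 4)*(s^2 + 4).
Partial fraction decomposition gives [-1/(s - 4)] + [s/(s^2 + 4)] + [6/(s^2 + 4)].
Invert each term: -1/(s - 4) ↔ -e^(4t); 1·s/(s^2 + 4) ↔ cos(2t); 3·2/(s^2 + 4) ↔ 3sin(2t).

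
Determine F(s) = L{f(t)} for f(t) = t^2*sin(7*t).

F(s) = 14*(3*s^2 - 49)/(s^2 + 49)^3

L{sin(7t)} = 7/(s^2 + 49).
Then apply L{t^2·g(t)} = (-1)^2 d^2/ds^2[G(s)] with G(s) = 7/(s^2 + 49):
differentiating 2 times and applying the sign gives 14*(3*s^2 - 49)/(s^2 + 49)^3.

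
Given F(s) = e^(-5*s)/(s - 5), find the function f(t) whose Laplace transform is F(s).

The factor e^(-5s) signals a time shift by c = 5 (second shifting theorem).
L{e^(5t)} = 1/(s - 5), so L^-1{1/(s - 5)} = e^(5*t).
Hence the inverse is u(t - 5) times that function evaluated at t - 5.

f(t) = Heaviside(t - 5)*(exp(5*t - 25))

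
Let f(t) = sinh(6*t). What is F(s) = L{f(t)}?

L{sinh(6t)} = 6/(s^2 - 36).

F(s) = 6/(s^2 - 36)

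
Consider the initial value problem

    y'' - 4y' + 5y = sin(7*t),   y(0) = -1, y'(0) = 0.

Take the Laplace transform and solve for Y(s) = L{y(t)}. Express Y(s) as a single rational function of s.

Y(s) = (-s^3 + 4*s^2 - 49*s + 203)/(s^4 - 4*s^3 + 54*s^2 - 196*s + 245)

Laplace-transform each side.
With L{y''} = s^2 Y - s·y(0) - y'(0) and L{y'} = sY - y(0), with y(0) = -1, y'(0) = 0: the LHS transforms to (s^2 - 4*s + 5)Y - (-s + 4).
The right side is L{sin(7*t)} = 7/(s^2 + 49).
So (s^2 - 4*s + 5)Y = 7/(s^2 + 49) + (-s + 4).
Isolate Y and clear denominators.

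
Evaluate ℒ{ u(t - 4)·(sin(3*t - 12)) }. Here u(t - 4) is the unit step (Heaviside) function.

3*exp(-4*s)/(s^2 + 9)

By the second shifting theorem, L{u(t - c)·g(t - c)} = e^(-cs)·H(s) with c = 4 and H(s) = L{g(t)}.
L{sin(3t)} = 3/(s^2 + 9).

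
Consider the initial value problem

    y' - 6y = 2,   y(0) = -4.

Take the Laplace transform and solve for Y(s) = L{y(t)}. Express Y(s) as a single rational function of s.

Transform both sides with L{·}.
With L{y'} = sY - y(0) = sY - (-4): the LHS transforms to (s - 6)Y - (-4).
The right side is L{2} = 2/s.
So (s - 6)Y = 2/s + (-4).
Solve for Y(s) and write it as one ratio of polynomials.

Y(s) = (-4*s + 2)/(s^2 - 6*s)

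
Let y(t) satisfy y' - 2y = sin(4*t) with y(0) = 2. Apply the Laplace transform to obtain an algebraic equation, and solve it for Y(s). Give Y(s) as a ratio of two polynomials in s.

Apply the Laplace transform to the equation.
With L{y'} = sY - y(0) = sY - 2: the LHS transforms to (s - 2)Y - (2).
The right side is L{sin(4*t)} = 4/(s^2 + 16).
So (s - 2)Y = 4/(s^2 + 16) + (2).
Divide through and combine into a single rational function.

Y(s) = (2*s^2 + 36)/(s^3 - 2*s^2 + 16*s - 32)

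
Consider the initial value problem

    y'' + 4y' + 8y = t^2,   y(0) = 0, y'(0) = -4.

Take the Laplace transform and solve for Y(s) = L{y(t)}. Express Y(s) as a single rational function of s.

Y(s) = (-4*s^3 + 2)/(s^5 + 4*s^4 + 8*s^3)

Laplace-transform each side.
The derivative rules (L{y''} = s^2 Y - s·y(0) - y'(0) and L{y'} = sY - y(0), with y(0) = 0, y'(0) = -4) turn the left side into (s^2 + 4*s + 8)Y - (-4).
The right side is L{t^2} = 2/s^3.
So (s^2 + 4*s + 8)Y = 2/s^3 + (-4).
Solve for Y(s) and write it as one ratio of polynomials.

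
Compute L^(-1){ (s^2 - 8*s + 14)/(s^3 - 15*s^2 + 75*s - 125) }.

Factor the denominator: s^3 - 15*s^2 + 75*s - 125 = (s - 5)^3.
Partial fraction decomposition gives [1/(s - 5)] + [2/(s - 5)^2] + [-1/(s - 5)^3].
Invert each term: 1/(s - 5) ↔ e^(5t); 2/(s - 5)^2 ↔ 2t·e^(5t); -1/(s - 5)^3 ↔ (-1/2)t^2·e^(5t).

-t^2*exp(5*t)/2 + 2*t*exp(5*t) + exp(5*t)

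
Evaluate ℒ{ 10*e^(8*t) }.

10/(s - 8)

L{10} = 10/s.
By the first shifting theorem, multiplying by e^(8t) replaces s with s - 8.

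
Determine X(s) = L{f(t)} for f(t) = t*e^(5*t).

X(s) = (s - 5)^(-2)

L{t} = 1!/s^2 = 1/s^2.
By the first shifting theorem, multiplying by e^(5t) replaces s with s - 5.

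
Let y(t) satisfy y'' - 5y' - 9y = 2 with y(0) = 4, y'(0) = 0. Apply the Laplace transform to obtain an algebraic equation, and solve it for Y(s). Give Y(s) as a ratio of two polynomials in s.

Laplace-transform each side.
The derivative rules (L{y''} = s^2 Y - s·y(0) - y'(0) and L{y'} = sY - y(0), with y(0) = 4, y'(0) = 0) turn the left side into (s^2 - 5*s - 9)Y - (4*s - 20).
The right side is L{2} = 2/s.
So (s^2 - 5*s - 9)Y = 2/s + (4*s - 20).
Solve for Y(s) and write it as one ratio of polynomials.

Y(s) = (4*s^2 - 20*s + 2)/(s^3 - 5*s^2 - 9*s)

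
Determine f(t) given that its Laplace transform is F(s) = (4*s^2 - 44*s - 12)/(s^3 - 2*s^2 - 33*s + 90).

Factor the denominator: s^3 - 2*s^2 - 33*s + 90 = (s - 5)*(s - 3)*(s + 6).
Partial fraction decomposition gives [4/(s + 6)] + [-6/(s - 5)] + [6/(s - 3)].
Invert each term: 4/(s + 6) ↔ 4e^(-6t); -6/(s - 5) ↔ -6e^(5t); 6/(s - 3) ↔ 6e^(3t).

f(t) = -6*exp(5*t) + 6*exp(3*t) + 4*exp(-6*t)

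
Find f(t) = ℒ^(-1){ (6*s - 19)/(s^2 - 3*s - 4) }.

Factor the denominator: s^2 - 3*s - 4 = (s - 4)*(s + 1).
Partial fraction decomposition gives [5/(s + 1)] + [1/(s - 4)].
Invert each term: 5/(s + 1) ↔ 5e^(-t); 1/(s - 4) ↔ e^(4t).

f(t) = exp(4*t) + 5*exp(-t)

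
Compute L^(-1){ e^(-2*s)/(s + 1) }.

The factor e^(-2s) signals a time shift by c = 2 (second shifting theorem).
L{e^(-t)} = 1/(s + 1), so L^-1{1/(s + 1)} = e^(-t).
Hence the inverse is u(t - 2) times that function evaluated at t - 2.

Heaviside(t - 2)*(exp(-t + 2))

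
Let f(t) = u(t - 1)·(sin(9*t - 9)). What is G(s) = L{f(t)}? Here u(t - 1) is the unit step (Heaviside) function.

By the second shifting theorem, L{u(t - c)·g(t - c)} = e^(-cs)·H(s) with c = 1 and H(s) = L{g(t)}.
L{sin(9t)} = 9/(s^2 + 81).

G(s) = 9*exp(-s)/(s^2 + 81)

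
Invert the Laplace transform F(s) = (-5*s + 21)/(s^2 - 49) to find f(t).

Factor the denominator: s^2 - 49 = (s - 7)*(s + 7).
Partial fraction decomposition gives [-1/(s - 7)] + [-4/(s + 7)].
Invert each term: -1/(s - 7) ↔ -e^(7t); -4/(s + 7) ↔ -4e^(-7t).

f(t) = -exp(7*t) - 4*exp(-7*t)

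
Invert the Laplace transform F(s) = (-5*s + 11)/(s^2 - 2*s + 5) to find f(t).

f(t) = 3*exp(t)*sin(2*t) - 5*exp(t)*cos(2*t)

Complete the square in the denominator: s^2 - 2*s + 5 = (s - 1)^2 + 2^2.
Split the numerator to match: -5*s + 11 = -5·(s - 1) + 3·2.
Invert each term: -5·(s - 1)/((s - 1)^2 + 4) ↔ -5e^(t)cos(2t); 3·2/((s - 1)^2 + 4) ↔ 3e^(t)sin(2t).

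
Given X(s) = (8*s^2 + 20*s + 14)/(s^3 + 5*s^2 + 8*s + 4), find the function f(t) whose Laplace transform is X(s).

f(t) = -6*t*exp(-2*t) + 2*exp(-t) + 6*exp(-2*t)

Factor the denominator: s^3 + 5*s^2 + 8*s + 4 = (s + 1)*(s + 2)^2.
Partial fraction decomposition gives [6/(s + 2)] + [-6/(s + 2)^2] + [2/(s + 1)].
Invert each term: 6/(s + 2) ↔ 6e^(-2t); -6/(s + 2)^2 ↔ -6t·e^(-2t); 2/(s + 1) ↔ 2e^(-t).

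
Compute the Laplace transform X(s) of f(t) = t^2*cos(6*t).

X(s) = 2*s*(s^2 - 108)/(s^2 + 36)^3

L{cos(6t)} = s/(s^2 + 36).
Then apply L{t^2·g(t)} = (-1)^2 d^2/ds^2[G(s)] with G(s) = s/(s^2 + 36):
differentiating 2 times and applying the sign gives 2*s*(s^2 - 108)/(s^2 + 36)^3.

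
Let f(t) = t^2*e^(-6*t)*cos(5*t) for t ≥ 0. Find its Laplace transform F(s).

L{cos(5t)} = s/(s^2 + 25).
Multiplying by e^(-6t) shifts s → s + 6, so L{e^(-6*t)*cos(5*t)} = (s + 6)/((s + 6)^2 + 25).
Then apply L{t^2·g(t)} = (-1)^2 d^2/ds^2[G(s)] with G(s) = (s + 6)/((s + 6)^2 + 25):
differentiating 2 times and applying the sign gives 2*(s + 6)*(s^2 + 12*s - 39)/(s^2 + 12*s + 61)^3.

F(s) = 2*(s + 6)*(s^2 + 12*s - 39)/(s^2 + 12*s + 61)^3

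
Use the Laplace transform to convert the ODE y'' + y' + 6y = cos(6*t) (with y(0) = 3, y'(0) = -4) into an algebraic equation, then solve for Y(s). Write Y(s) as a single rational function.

Y(s) = (3*s^3 - s^2 + 109*s - 36)/(s^4 + s^3 + 42*s^2 + 36*s + 216)

Take the Laplace transform of both sides.
Using L{y''} = s^2 Y - s·y(0) - y'(0) and L{y'} = sY - y(0), with y(0) = 3, y'(0) = -4, the left side becomes (s^2 + s + 6)Y - (3*s - 1).
The right side is L{cos(6*t)} = s/(s^2 + 36).
So (s^2 + s + 6)Y = s/(s^2 + 36) + (3*s - 1).
Solve for Y(s) and write it as one ratio of polynomials.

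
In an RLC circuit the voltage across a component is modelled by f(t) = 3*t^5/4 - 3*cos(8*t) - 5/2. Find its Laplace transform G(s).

The transform is linear, so treat each term independently.
(-3)·[L{cos(8t)} = s/(s^2 + 64)]; L{-5/2} = (-5/2)/s; (3/4)·[L{t^5} = 5!/s^6 = 120/s^6].

G(s) = -3*s/(s^2 + 64) - 5/(2*s) + 90/s^6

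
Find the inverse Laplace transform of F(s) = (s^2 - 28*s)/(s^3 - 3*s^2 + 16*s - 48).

-3*exp(3*t) - 4*sin(4*t) + 4*cos(4*t)

Factor the denominator: s^3 - 3*s^2 + 16*s - 48 = (s - 3)*(s^2 + 16).
Partial fraction decomposition gives [-3/(s - 3)] + [4*s/(s^2 + 16)] + [-16/(s^2 + 16)].
Invert each term: -3/(s - 3) ↔ -3e^(3t); 4·s/(s^2 + 16) ↔ 4cos(4t); -4·4/(s^2 + 16) ↔ -4sin(4t).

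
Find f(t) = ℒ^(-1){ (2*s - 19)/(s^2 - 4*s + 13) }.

f(t) = -5*exp(2*t)*sin(3*t) + 2*exp(2*t)*cos(3*t)

Complete the square in the denominator: s^2 - 4*s + 13 = (s - 2)^2 + 3^2.
Split the numerator to match: 2*s - 19 = 2·(s - 2) - 5·3.
Invert each term: 2·(s - 2)/((s - 2)^2 + 9) ↔ 2e^(2t)cos(3t); -5·3/((s - 2)^2 + 9) ↔ -5e^(2t)sin(3t).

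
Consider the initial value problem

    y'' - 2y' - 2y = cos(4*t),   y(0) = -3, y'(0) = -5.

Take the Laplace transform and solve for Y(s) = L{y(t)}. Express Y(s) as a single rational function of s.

Apply the Laplace transform to the equation.
The derivative rules (L{y''} = s^2 Y - s·y(0) - y'(0) and L{y'} = sY - y(0), with y(0) = -3, y'(0) = -5) turn the left side into (s^2 - 2*s - 2)Y - (-3*s + 1).
The right side is L{cos(4*t)} = s/(s^2 + 16).
So (s^2 - 2*s - 2)Y = s/(s^2 + 16) + (-3*s + 1).
Isolate Y and clear denominators.

Y(s) = (-3*s^3 + s^2 - 47*s + 16)/(s^4 - 2*s^3 + 14*s^2 - 32*s - 32)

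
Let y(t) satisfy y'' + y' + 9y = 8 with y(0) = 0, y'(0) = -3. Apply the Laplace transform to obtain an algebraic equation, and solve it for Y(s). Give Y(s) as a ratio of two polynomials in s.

Laplace-transform each side.
Using L{y''} = s^2 Y - s·y(0) - y'(0) and L{y'} = sY - y(0), with y(0) = 0, y'(0) = -3, the left side becomes (s^2 + s + 9)Y - (-3).
The right side is L{8} = 8/s.
So (s^2 + s + 9)Y = 8/s + (-3).
Isolate Y and clear denominators.

Y(s) = (-3*s + 8)/(s^3 + s^2 + 9*s)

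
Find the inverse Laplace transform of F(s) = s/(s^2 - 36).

cosh(6*t)

Since L{cosh(6t)} = s/(s^2 - 36), the inverse is cosh(6*t).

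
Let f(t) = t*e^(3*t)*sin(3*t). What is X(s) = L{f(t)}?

L{sin(3t)} = 3/(s^2 + 9).
Multiplying by e^(3t) shifts s → s - 3, so L{e^(3*t)*sin(3*t)} = 3/((s - 3)^2 + 9).
Then apply L{t·g(t)} = -d/ds[G(s)] with G(s) = 3/((s - 3)^2 + 9):
differentiating 1 time and applying the sign gives 6*(s - 3)/(s^2 - 6*s + 18)^2.

X(s) = 6*(s - 3)/(s^2 - 6*s + 18)^2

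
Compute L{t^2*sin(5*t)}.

10*(3*s^2 - 25)/(s^2 + 25)^3

L{sin(5t)} = 5/(s^2 + 25).
Then apply L{t^2·g(t)} = (-1)^2 d^2/ds^2[H(s)] with H(s) = 5/(s^2 + 25):
differentiating 2 times and applying the sign gives 10*(3*s^2 - 25)/(s^2 + 25)^3.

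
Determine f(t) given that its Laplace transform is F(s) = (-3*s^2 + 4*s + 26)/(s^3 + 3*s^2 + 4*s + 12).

f(t) = 5*sin(2*t) - 2*cos(2*t) - exp(-3*t)

Factor the denominator: s^3 + 3*s^2 + 4*s + 12 = (s + 3)*(s^2 + 4).
Partial fraction decomposition gives [-1/(s + 3)] + [-2*s/(s^2 + 4)] + [10/(s^2 + 4)].
Invert each term: -1/(s + 3) ↔ -e^(-3t); -2·s/(s^2 + 4) ↔ -2cos(2t); 5·2/(s^2 + 4) ↔ 5sin(2t).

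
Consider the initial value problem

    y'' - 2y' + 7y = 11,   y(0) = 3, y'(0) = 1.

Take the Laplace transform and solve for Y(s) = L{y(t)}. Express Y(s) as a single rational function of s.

Apply the Laplace transform to the equation.
With L{y''} = s^2 Y - s·y(0) - y'(0) and L{y'} = sY - y(0), with y(0) = 3, y'(0) = 1: the LHS transforms to (s^2 - 2*s + 7)Y - (3*s - 5).
The right side is L{11} = 11/s.
So (s^2 - 2*s + 7)Y = 11/s + (3*s - 5).
Solve for Y(s) and write it as one ratio of polynomials.

Y(s) = (3*s^2 - 5*s + 11)/(s^3 - 2*s^2 + 7*s)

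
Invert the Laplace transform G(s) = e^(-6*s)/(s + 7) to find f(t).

The factor e^(-6s) signals a time shift by c = 6 (second shifting theorem).
L{e^(-7t)} = 1/(s + 7), so L^-1{1/(s + 7)} = e^(-7*t).
Hence the inverse is u(t - 6) times that function evaluated at t - 6.

f(t) = Heaviside(t - 6)*(exp(-7*t + 42))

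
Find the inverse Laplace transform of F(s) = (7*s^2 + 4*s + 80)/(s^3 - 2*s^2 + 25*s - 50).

4*exp(2*t) + 2*sin(5*t) + 3*cos(5*t)

Factor the denominator: s^3 - 2*s^2 + 25*s - 50 = (s - 2)*(s^2 + 25).
Partial fraction decomposition gives [4/(s - 2)] + [3*s/(s^2 + 25)] + [10/(s^2 + 25)].
Invert each term: 4/(s - 2) ↔ 4e^(2t); 3·s/(s^2 + 25) ↔ 3cos(5t); 2·5/(s^2 + 25) ↔ 2sin(5t).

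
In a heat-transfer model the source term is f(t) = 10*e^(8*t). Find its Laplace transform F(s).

L{10} = 10/s.
By the first shifting theorem, multiplying by e^(8t) replaces s with s - 8.

F(s) = 10/(s - 8)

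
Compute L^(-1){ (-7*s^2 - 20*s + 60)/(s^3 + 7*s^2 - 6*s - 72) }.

-exp(3*t) - 2*exp(-4*t) - 4*exp(-6*t)

Factor the denominator: s^3 + 7*s^2 - 6*s - 72 = (s - 3)*(s + 4)*(s + 6).
Partial fraction decomposition gives [-4/(s + 6)] + [-1/(s - 3)] + [-2/(s + 4)].
Invert each term: -4/(s + 6) ↔ -4e^(-6t); -1/(s - 3) ↔ -e^(3t); -2/(s + 4) ↔ -2e^(-4t).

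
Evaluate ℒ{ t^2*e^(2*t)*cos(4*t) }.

2*(s - 2)*(s^2 - 4*s - 44)/(s^2 - 4*s + 20)^3

L{cos(4t)} = s/(s^2 + 16).
Multiplying by e^(2t) shifts s → s - 2, so L{e^(2*t)*cos(4*t)} = (s - 2)/((s - 2)^2 + 16).
Then apply L{t^2·g(t)} = (-1)^2 d^2/ds^2[H(s)] with H(s) = (s - 2)/((s - 2)^2 + 16):
differentiating 2 times and applying the sign gives 2*(s - 2)*(s^2 - 4*s - 44)/(s^2 - 4*s + 20)^3.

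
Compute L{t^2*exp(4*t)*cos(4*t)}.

L{cos(4t)} = s/(s^2 + 16).
Multiplying by e^(4t) shifts s → s - 4, so L{exp(4*t)*cos(4*t)} = (s - 4)/((s - 4)^2 + 16).
Then apply L{t^2·g(t)} = (-1)^2 d^2/ds^2[G(s)] with G(s) = (s - 4)/((s - 4)^2 + 16):
differentiating 2 times and applying the sign gives 2*(s - 4)*(s^2 - 8*s - 32)/(s^2 - 8*s + 32)^3.

2*(s - 4)*(s^2 - 8*s - 32)/(s^2 - 8*s + 32)^3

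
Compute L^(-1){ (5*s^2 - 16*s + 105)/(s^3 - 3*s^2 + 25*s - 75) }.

3*exp(3*t) - 2*sin(5*t) + 2*cos(5*t)

Factor the denominator: s^3 - 3*s^2 + 25*s - 75 = (s - 3)*(s^2 + 25).
Partial fraction decomposition gives [3/(s - 3)] + [2*s/(s^2 + 25)] + [-10/(s^2 + 25)].
Invert each term: 3/(s - 3) ↔ 3e^(3t); 2·s/(s^2 + 25) ↔ 2cos(5t); -2·5/(s^2 + 25) ↔ -2sin(5t).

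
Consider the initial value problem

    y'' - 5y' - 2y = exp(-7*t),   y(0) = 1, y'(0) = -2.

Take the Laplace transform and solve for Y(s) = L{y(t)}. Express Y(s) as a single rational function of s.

Laplace-transform each side.
The derivative rules (L{y''} = s^2 Y - s·y(0) - y'(0) and L{y'} = sY - y(0), with y(0) = 1, y'(0) = -2) turn the left side into (s^2 - 5*s - 2)Y - (s - 7).
The right side is L{exp(-7*t)} = 1/(s + 7).
So (s^2 - 5*s - 2)Y = 1/(s + 7) + (s - 7).
Solve for Y(s) and write it as one ratio of polynomials.

Y(s) = (s^2 - 48)/(s^3 + 2*s^2 - 37*s - 14)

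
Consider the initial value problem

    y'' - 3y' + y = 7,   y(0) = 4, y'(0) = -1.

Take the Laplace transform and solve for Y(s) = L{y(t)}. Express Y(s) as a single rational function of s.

Take the Laplace transform of both sides.
The derivative rules (L{y''} = s^2 Y - s·y(0) - y'(0) and L{y'} = sY - y(0), with y(0) = 4, y'(0) = -1) turn the left side into (s^2 - 3*s + 1)Y - (4*s - 13).
The right side is L{7} = 7/s.
So (s^2 - 3*s + 1)Y = 7/s + (4*s - 13).
Isolate Y and clear denominators.

Y(s) = (4*s^2 - 13*s + 7)/(s^3 - 3*s^2 + s)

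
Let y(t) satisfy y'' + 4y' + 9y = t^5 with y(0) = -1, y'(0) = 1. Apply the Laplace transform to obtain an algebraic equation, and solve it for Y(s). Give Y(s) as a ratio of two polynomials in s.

Apply the Laplace transform to the equation.
Using L{y''} = s^2 Y - s·y(0) - y'(0) and L{y'} = sY - y(0), with y(0) = -1, y'(0) = 1, the left side becomes (s^2 + 4*s + 9)Y - (-s - 3).
The right side is L{t^5} = 120/s^6.
So (s^2 + 4*s + 9)Y = 120/s^6 + (-s - 3).
Solve for Y(s) and write it as one ratio of polynomials.

Y(s) = (-s^7 - 3*s^6 + 120)/(s^8 + 4*s^7 + 9*s^6)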